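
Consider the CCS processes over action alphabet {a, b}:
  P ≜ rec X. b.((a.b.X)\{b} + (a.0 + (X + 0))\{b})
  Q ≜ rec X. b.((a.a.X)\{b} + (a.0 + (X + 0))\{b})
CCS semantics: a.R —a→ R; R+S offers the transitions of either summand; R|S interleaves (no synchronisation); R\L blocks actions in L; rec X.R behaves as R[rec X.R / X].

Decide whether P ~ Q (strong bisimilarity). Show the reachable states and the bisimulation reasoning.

P's transition system — 4 states:
  u0 = rec X. b.((a.b.X)\{b} + (a.0 + (X + 0))\{b}) | ··b··> u1
  u1 = (a.b.(rec X. b.((a.b.X)\{b} + (a.0 + (X + 0))\{b})))\{b} + (a.0 + ((rec X. b.((a.b.X)\{b} + (a.0 + (X + 0))\{b})) + 0))\{b} | ··a··> u2, ··a··> u3
  u2 = (b.(rec X. b.((a.b.X)\{b} + (a.0 + (X + 0))\{b})))\{b} | deadlocked
  u3 = 0\{b} | deadlocked
Q's transition system — 5 states:
  v0 = rec X. b.((a.a.X)\{b} + (a.0 + (X + 0))\{b}) | ··b··> v1
  v1 = (a.a.(rec X. b.((a.a.X)\{b} + (a.0 + (X + 0))\{b})))\{b} + (a.0 + ((rec X. b.((a.a.X)\{b} + (a.0 + (X + 0))\{b})) + 0))\{b} | ··a··> v2, ··a··> v3
  v2 = (a.(rec X. b.((a.a.X)\{b} + (a.0 + (X + 0))\{b})))\{b} | ··a··> v4
  v3 = 0\{b} | deadlocked
  v4 = (rec X. b.((a.a.X)\{b} + (a.0 + (X + 0))\{b}))\{b} | deadlocked
Coarsest stable partition (strong bisimilarity classes):
  B0 = {u0}
  B1 = {u1, v2}
  B2 = {u2, u3, v3, v4}
  B3 = {v0}
  B4 = {v1}
u0 ∈ B0, v0 ∈ B3 → different blocks

NO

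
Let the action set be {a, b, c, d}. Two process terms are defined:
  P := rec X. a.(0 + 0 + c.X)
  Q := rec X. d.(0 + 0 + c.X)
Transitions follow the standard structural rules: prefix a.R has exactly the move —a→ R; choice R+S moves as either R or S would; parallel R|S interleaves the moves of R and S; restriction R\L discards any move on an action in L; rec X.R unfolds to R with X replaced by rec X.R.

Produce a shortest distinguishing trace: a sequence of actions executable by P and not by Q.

P's transition system — 2 states:
  p0 = rec X. a.(0 + 0 + c.X) → --a--▸ p1
  p1 = 0 + 0 + c.(rec X. a.(0 + 0 + c.X)) → --c--▸ p0
Q's transition system — 2 states:
  q0 = rec X. d.(0 + 0 + c.X) → --d--▸ q1
  q1 = 0 + 0 + c.(rec X. d.(0 + 0 + c.X)) → --c--▸ q0
Executing a from P (initial set {p0}):
  step 1 (a): {p1}
  — P admits the full trace.
Executing a from Q (initial set {q0}):
  step 1 (a): ∅ (Q stuck)

a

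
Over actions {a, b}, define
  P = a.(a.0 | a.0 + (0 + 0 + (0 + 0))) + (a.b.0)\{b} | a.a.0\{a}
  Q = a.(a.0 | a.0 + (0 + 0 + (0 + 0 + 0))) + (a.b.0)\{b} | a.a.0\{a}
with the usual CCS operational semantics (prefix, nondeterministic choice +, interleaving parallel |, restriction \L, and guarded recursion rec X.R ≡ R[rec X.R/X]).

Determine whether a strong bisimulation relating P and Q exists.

Reachable graph of P (10 states):
  m0 = a.(a.0 | a.0 + (0 + 0 + (0 + 0))) + (a.b.0)\{b} | a.a.0\{a} ⊢ --a--▸ m1, --a--▸ m2, --a--▸ m3
  m1 = (a.b.0)\{b} | a.0\{a} ⊢ --a--▸ m4, --a--▸ m5
  m2 = (b.0)\{b} | a.a.0\{a} ⊢ --a--▸ m5
  m3 = a.0 | a.0 + (0 + 0 + (0 + 0)) ⊢ --a--▸ m6, --a--▸ m7
  m4 = (a.b.0)\{b} | 0\{a} ⊢ --a--▸ m8
  m5 = (b.0)\{b} | a.0\{a} ⊢ --a--▸ m8
  m6 = 0 | a.0 ⊢ --a--▸ m9
  m7 = a.0 | 0 ⊢ --a--▸ m9
  m8 = (b.0)\{b} | 0\{a} ⊢ ∅
  m9 = 0 | 0 ⊢ ∅
Reachable graph of Q (10 states):
  n0 = a.(a.0 | a.0 + (0 + 0 + (0 + 0 + 0))) + (a.b.0)\{b} | a.a.0\{a} ⊢ --a--▸ n1, --a--▸ n2, --a--▸ n3
  n1 = (a.b.0)\{b} | a.0\{a} ⊢ --a--▸ n4, --a--▸ n5
  n2 = (b.0)\{b} | a.a.0\{a} ⊢ --a--▸ n5
  n3 = a.0 | a.0 + (0 + 0 + (0 + 0 + 0)) ⊢ --a--▸ n6, --a--▸ n7
  n4 = (a.b.0)\{b} | 0\{a} ⊢ --a--▸ n8
  n5 = (b.0)\{b} | a.0\{a} ⊢ --a--▸ n8
  n6 = 0 | a.0 ⊢ --a--▸ n9
  n7 = a.0 | 0 ⊢ --a--▸ n9
  n8 = (b.0)\{b} | 0\{a} ⊢ ∅
  n9 = 0 | 0 ⊢ ∅
Partition-refinement fixed point:
  B0 = {m0, n0}
  B1 = {m1, m2, m3, n1, n2, n3}
  B2 = {m4, m5, m6, m7, n4, n5, n6, n7}
  B3 = {m8, m9, n8, n9}
m0 ∈ B0, n0 ∈ B0 → same block

P ~ Q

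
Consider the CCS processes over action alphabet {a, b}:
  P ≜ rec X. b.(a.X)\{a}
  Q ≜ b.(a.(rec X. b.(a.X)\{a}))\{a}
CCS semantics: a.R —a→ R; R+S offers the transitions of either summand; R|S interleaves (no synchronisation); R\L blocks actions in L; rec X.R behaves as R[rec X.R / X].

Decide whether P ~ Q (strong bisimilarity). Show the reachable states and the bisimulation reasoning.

bisimilar

LTS(P): 2 reachable states
  s0 = rec X. b.(a.X)\{a} | -b-> s1
  s1 = (a.(rec X. b.(a.X)\{a}))\{a} | ·
LTS(Q): 2 reachable states
  t0 = b.(a.(rec X. b.(a.X)\{a}))\{a} | -b-> t1
  t1 = (a.(rec X. b.(a.X)\{a}))\{a} | ·
Coarsest stable partition (strong bisimilarity classes):
  B0 = {s0, t0}
  B1 = {s1, t1}
s0 ∈ B0, t0 ∈ B0 → same block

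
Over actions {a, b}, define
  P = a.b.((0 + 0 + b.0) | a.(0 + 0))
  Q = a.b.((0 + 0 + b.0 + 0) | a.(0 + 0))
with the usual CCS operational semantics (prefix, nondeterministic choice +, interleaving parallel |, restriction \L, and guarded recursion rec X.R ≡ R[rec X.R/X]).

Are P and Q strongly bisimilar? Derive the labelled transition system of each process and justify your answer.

YES

Reachable graph of P (6 states):
  s0 = a.b.((0 + 0 + b.0) | a.(0 + 0)) :: -a-> s1
  s1 = b.((0 + 0 + b.0) | a.(0 + 0)) :: -b-> s2
  s2 = (0 + 0 + b.0) | a.(0 + 0) :: -a-> s3, -b-> s4
  s3 = (0 + 0 + b.0) | (0 + 0) :: -b-> s5
  s4 = 0 | a.(0 + 0) :: -a-> s5
  s5 = 0 | (0 + 0) :: ∅
Reachable graph of Q (6 states):
  t0 = a.b.((0 + 0 + b.0 + 0) | a.(0 + 0)) :: -a-> t1
  t1 = b.((0 + 0 + b.0 + 0) | a.(0 + 0)) :: -b-> t2
  t2 = (0 + 0 + b.0 + 0) | a.(0 + 0) :: -a-> t3, -b-> t4
  t3 = (0 + 0 + b.0 + 0) | (0 + 0) :: -b-> t5
  t4 = 0 | a.(0 + 0) :: -a-> t5
  t5 = 0 | (0 + 0) :: ∅
Coarsest stable partition (strong bisimilarity classes):
  B0 = {s0, t0}
  B1 = {s1, t1}
  B2 = {s2, t2}
  B3 = {s3, t3}
  B4 = {s5, t5}
  B5 = {s4, t4}
s0 ∈ B0, t0 ∈ B0 → same block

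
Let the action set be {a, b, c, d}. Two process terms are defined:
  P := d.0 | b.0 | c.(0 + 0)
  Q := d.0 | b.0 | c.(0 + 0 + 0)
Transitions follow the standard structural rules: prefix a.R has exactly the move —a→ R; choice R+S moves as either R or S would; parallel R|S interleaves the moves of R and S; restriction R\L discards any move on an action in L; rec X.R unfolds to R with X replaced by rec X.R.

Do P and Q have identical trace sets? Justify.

trace-equivalent

P's transition system — 8 states:
  s0 = d.0 | b.0 | c.(0 + 0) | -b-> s1, -c-> s2, -d-> s3
  s1 = d.0 | 0 | c.(0 + 0) | -c-> s4, -d-> s5
  s2 = d.0 | b.0 | (0 + 0) | -b-> s4, -d-> s6
  s3 = 0 | b.0 | c.(0 + 0) | -b-> s5, -c-> s6
  s4 = d.0 | 0 | (0 + 0) | -d-> s7
  s5 = 0 | 0 | c.(0 + 0) | -c-> s7
  s6 = 0 | b.0 | (0 + 0) | -b-> s7
  s7 = 0 | 0 | (0 + 0) | deadlocked
Q's transition system — 8 states:
  t0 = d.0 | b.0 | c.(0 + 0 + 0) | -b-> t1, -c-> t2, -d-> t3
  t1 = d.0 | 0 | c.(0 + 0 + 0) | -c-> t4, -d-> t5
  t2 = d.0 | b.0 | (0 + 0 + 0) | -b-> t4, -d-> t6
  t3 = 0 | b.0 | c.(0 + 0 + 0) | -b-> t5, -c-> t6
  t4 = d.0 | 0 | (0 + 0 + 0) | -d-> t7
  t5 = 0 | 0 | c.(0 + 0 + 0) | -c-> t7
  t6 = 0 | b.0 | (0 + 0 + 0) | -b-> t7
  t7 = 0 | 0 | (0 + 0 + 0) | deadlocked
Coarsest stable partition (strong bisimilarity classes):
  B0 = {s0, t0}
  B1 = {s2, t2}
  B2 = {s6, t6}
  B3 = {s7, t7}
  B4 = {s4, t4}
  B5 = {s1, t1}
  B6 = {s5, t5}
  B7 = {s3, t3}
s0 ∈ B0, t0 ∈ B0 → same block
Bisimilar ⇒ trace-equivalent.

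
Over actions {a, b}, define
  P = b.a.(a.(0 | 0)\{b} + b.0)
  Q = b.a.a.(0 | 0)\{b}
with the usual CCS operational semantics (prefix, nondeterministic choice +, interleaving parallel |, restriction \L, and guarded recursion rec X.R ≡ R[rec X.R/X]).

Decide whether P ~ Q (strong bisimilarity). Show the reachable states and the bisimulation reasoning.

Reachable graph of P (5 states):
  p0 = b.a.(a.(0 | 0)\{b} + b.0) :: --b--▸ p1
  p1 = a.(a.(0 | 0)\{b} + b.0) :: --a--▸ p2
  p2 = a.(0 | 0)\{b} + b.0 :: --a--▸ p3, --b--▸ p4
  p3 = (0 | 0)\{b} :: deadlocked
  p4 = 0 :: deadlocked
Reachable graph of Q (4 states):
  q0 = b.a.a.(0 | 0)\{b} :: --b--▸ q1
  q1 = a.a.(0 | 0)\{b} :: --a--▸ q2
  q2 = a.(0 | 0)\{b} :: --a--▸ q3
  q3 = (0 | 0)\{b} :: deadlocked
Bisimilarity quotient blocks:
  B0 = {p0}
  B1 = {p1}
  B2 = {p2}
  B3 = {p3, p4, q3}
  B4 = {q0}
  B5 = {q1}
  B6 = {q2}
p0 ∈ B0, q0 ∈ B4 → different blocks

not bisimilar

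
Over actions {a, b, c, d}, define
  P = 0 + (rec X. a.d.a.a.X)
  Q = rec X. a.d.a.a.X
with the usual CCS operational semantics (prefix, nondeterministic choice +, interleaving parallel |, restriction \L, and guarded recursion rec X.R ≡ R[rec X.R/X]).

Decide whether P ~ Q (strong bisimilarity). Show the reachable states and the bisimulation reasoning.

P ~ Q

P's transition system — 5 states:
  p0 = 0 + (rec X. a.d.a.a.X) has moves --a--▸ p1
  p1 = d.a.a.(rec X. a.d.a.a.X) has moves --d--▸ p2
  p2 = a.a.(rec X. a.d.a.a.X) has moves --a--▸ p3
  p3 = a.(rec X. a.d.a.a.X) has moves --a--▸ p4
  p4 = rec X. a.d.a.a.X has moves --a--▸ p1
Q's transition system — 4 states:
  q0 = rec X. a.d.a.a.X has moves --a--▸ q1
  q1 = d.a.a.(rec X. a.d.a.a.X) has moves --d--▸ q2
  q2 = a.a.(rec X. a.d.a.a.X) has moves --a--▸ q3
  q3 = a.(rec X. a.d.a.a.X) has moves --a--▸ q0
Partition-refinement fixed point:
  B0 = {p0, p4, q0}
  B1 = {p1, q1}
  B2 = {p2, q2}
  B3 = {p3, q3}
p0 ∈ B0, q0 ∈ B0 → same block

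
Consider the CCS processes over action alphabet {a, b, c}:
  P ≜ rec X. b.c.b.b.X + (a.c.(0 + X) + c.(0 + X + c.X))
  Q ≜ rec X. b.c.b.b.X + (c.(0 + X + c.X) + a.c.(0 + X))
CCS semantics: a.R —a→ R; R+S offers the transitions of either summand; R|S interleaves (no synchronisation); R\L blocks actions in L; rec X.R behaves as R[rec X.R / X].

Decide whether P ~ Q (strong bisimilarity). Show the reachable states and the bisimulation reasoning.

P's transition system — 7 states:
  u0 = rec X. b.c.b.b.X + (a.c.(0 + X) + c.(0 + X + c.X)) ⊢ --a--▸ u1, --b--▸ u2, --c--▸ u3
  u1 = c.(0 + (rec X. b.c.b.b.X + (a.c.(0 + X) + c.(0 + X + c.X)))) ⊢ --c--▸ u4
  u2 = c.b.b.(rec X. b.c.b.b.X + (a.c.(0 + X) + c.(0 + X + c.X))) ⊢ --c--▸ u5
  u3 = 0 + (rec X. b.c.b.b.X + (a.c.(0 + X) + c.(0 + X + c.X))) + c.(rec X. b.c.b.b.X + (a.c.(0 + X) + c.(0 + X + c.X))) ⊢ --a--▸ u1, --b--▸ u2, --c--▸ u0, --c--▸ u3
  u4 = 0 + (rec X. b.c.b.b.X + (a.c.(0 + X) + c.(0 + X + c.X))) ⊢ --a--▸ u1, --b--▸ u2, --c--▸ u3
  u5 = b.b.(rec X. b.c.b.b.X + (a.c.(0 + X) + c.(0 + X + c.X))) ⊢ --b--▸ u6
  u6 = b.(rec X. b.c.b.b.X + (a.c.(0 + X) + c.(0 + X + c.X))) ⊢ --b--▸ u0
Q's transition system — 7 states:
  v0 = rec X. b.c.b.b.X + (c.(0 + X + c.X) + a.c.(0 + X)) ⊢ --a--▸ v1, --b--▸ v2, --c--▸ v3
  v1 = c.(0 + (rec X. b.c.b.b.X + (c.(0 + X + c.X) + a.c.(0 + X)))) ⊢ --c--▸ v4
  v2 = c.b.b.(rec X. b.c.b.b.X + (c.(0 + X + c.X) + a.c.(0 + X))) ⊢ --c--▸ v5
  v3 = 0 + (rec X. b.c.b.b.X + (c.(0 + X + c.X) + a.c.(0 + X))) + c.(rec X. b.c.b.b.X + (c.(0 + X + c.X) + a.c.(0 + X))) ⊢ --a--▸ v1, --b--▸ v2, --c--▸ v0, --c--▸ v3
  v4 = 0 + (rec X. b.c.b.b.X + (c.(0 + X + c.X) + a.c.(0 + X))) ⊢ --a--▸ v1, --b--▸ v2, --c--▸ v3
  v5 = b.b.(rec X. b.c.b.b.X + (c.(0 + X + c.X) + a.c.(0 + X))) ⊢ --b--▸ v6
  v6 = b.(rec X. b.c.b.b.X + (c.(0 + X + c.X) + a.c.(0 + X))) ⊢ --b--▸ v0
Partition-refinement fixed point:
  B0 = {u0, u3, u4, v0, v3, v4}
  B1 = {u1, v1}
  B2 = {u2, v2}
  B3 = {u5, v5}
  B4 = {u6, v6}
u0 ∈ B0, v0 ∈ B0 → same block

bisimilar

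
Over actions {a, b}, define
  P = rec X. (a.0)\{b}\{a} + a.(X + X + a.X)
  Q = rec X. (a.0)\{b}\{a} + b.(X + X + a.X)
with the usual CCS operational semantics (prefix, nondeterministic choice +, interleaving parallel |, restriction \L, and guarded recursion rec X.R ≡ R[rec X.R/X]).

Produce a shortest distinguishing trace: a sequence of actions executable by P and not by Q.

a

LTS(P): 2 reachable states
  m0 = rec X. (a.0)\{b}\{a} + a.(X + X + a.X) ⊢ —a→ m1
  m1 = (rec X. (a.0)\{b}\{a} + a.(X + X + a.X)) + (rec X. (a.0)\{b}\{a} + a.(X + X + a.X)) + a.(rec X. (a.0)\{b}\{a} + a.(X + X + a.X)) ⊢ —a→ m0, —a→ m1
LTS(Q): 2 reachable states
  n0 = rec X. (a.0)\{b}\{a} + b.(X + X + a.X) ⊢ —b→ n1
  n1 = (rec X. (a.0)\{b}\{a} + b.(X + X + a.X)) + (rec X. (a.0)\{b}\{a} + b.(X + X + a.X)) + a.(rec X. (a.0)\{b}\{a} + b.(X + X + a.X)) ⊢ —a→ n0, —b→ n1
Trace ⟨a⟩ through P, begin at {m0}:
  [1] a ⇒ {m1}
  — P admits the full trace.
Trace ⟨a⟩ through Q, begin at {n0}:
  [1] a ⇒ ∅  — Q cannot continue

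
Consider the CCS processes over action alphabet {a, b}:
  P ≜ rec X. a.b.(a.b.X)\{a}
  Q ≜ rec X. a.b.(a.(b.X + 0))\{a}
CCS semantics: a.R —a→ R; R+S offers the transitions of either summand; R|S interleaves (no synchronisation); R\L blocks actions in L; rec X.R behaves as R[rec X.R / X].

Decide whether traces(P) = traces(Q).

Reachable graph of P (3 states):
  p0 = rec X. a.b.(a.b.X)\{a} | --a--▸ p1
  p1 = b.(a.b.(rec X. a.b.(a.b.X)\{a}))\{a} | --b--▸ p2
  p2 = (a.b.(rec X. a.b.(a.b.X)\{a}))\{a} | (no moves)
Reachable graph of Q (3 states):
  q0 = rec X. a.b.(a.(b.X + 0))\{a} | --a--▸ q1
  q1 = b.(a.(b.(rec X. a.b.(a.(b.X + 0))\{a}) + 0))\{a} | --b--▸ q2
  q2 = (a.(b.(rec X. a.b.(a.(b.X + 0))\{a}) + 0))\{a} | (no moves)
Coarsest stable partition (strong bisimilarity classes):
  B0 = {p0, q0}
  B1 = {p1, q1}
  B2 = {p2, q2}
p0 ∈ B0, q0 ∈ B0 → same block
Bisimilar ⇒ trace-equivalent.

YES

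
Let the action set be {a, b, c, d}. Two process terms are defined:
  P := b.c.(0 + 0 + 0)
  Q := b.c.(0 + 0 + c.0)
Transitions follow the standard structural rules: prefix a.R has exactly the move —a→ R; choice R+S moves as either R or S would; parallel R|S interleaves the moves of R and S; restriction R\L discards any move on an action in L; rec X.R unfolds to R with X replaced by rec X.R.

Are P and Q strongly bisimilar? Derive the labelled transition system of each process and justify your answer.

not bisimilar

Reachable graph of P (3 states):
  s0 = b.c.(0 + 0 + 0) → —b→ s1
  s1 = c.(0 + 0 + 0) → —c→ s2
  s2 = 0 + 0 + 0 → ·
Reachable graph of Q (4 states):
  t0 = b.c.(0 + 0 + c.0) → —b→ t1
  t1 = c.(0 + 0 + c.0) → —c→ t2
  t2 = 0 + 0 + c.0 → —c→ t3
  t3 = 0 → ·
Bisimilarity quotient blocks:
  B0 = {s0}
  B1 = {s1, t2}
  B2 = {s2, t3}
  B3 = {t0}
  B4 = {t1}
s0 ∈ B0, t0 ∈ B3 → different blocks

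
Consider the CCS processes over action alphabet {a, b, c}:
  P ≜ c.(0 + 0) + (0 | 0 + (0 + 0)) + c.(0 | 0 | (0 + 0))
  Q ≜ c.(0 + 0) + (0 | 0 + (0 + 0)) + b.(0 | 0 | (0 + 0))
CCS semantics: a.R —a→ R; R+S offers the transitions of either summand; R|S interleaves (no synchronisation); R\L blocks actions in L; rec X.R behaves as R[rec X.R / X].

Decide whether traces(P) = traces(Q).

P's transition system — 3 states:
  s0 = c.(0 + 0) + (0 | 0 + (0 + 0)) + c.(0 | 0 | (0 + 0)) → --c--▸ s1, --c--▸ s2
  s1 = 0 + 0 → deadlocked
  s2 = 0 | 0 | (0 + 0) → deadlocked
Q's transition system — 3 states:
  t0 = c.(0 + 0) + (0 | 0 + (0 + 0)) + b.(0 | 0 | (0 + 0)) → --b--▸ t1, --c--▸ t2
  t1 = 0 | 0 | (0 + 0) → deadlocked
  t2 = 0 + 0 → deadlocked
Trace ⟨b⟩ through Q, begin at {t0}:
  step 1 (b): {t1}
  Q completes σ.
Trace ⟨b⟩ through P, begin at {s0}:
  step 1 (b): ∅ (P stuck)

trace-distinct — witness ⟨b⟩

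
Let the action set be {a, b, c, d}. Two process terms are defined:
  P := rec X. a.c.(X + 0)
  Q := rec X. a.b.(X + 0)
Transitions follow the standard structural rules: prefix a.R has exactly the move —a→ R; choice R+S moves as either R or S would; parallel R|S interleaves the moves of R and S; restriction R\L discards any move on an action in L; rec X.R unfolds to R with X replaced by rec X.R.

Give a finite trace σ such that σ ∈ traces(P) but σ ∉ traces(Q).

P's transition system — 3 states:
  m0 = rec X. a.c.(X + 0) has moves -a-> m1
  m1 = c.((rec X. a.c.(X + 0)) + 0) has moves -c-> m2
  m2 = (rec X. a.c.(X + 0)) + 0 has moves -a-> m1
Q's transition system — 3 states:
  n0 = rec X. a.b.(X + 0) has moves -a-> n1
  n1 = b.((rec X. a.b.(X + 0)) + 0) has moves -b-> n2
  n2 = (rec X. a.b.(X + 0)) + 0 has moves -a-> n1
Trace ⟨ac⟩ through P, begin at {m0}:
  after a @ step 1: {m1}
  after c @ step 2: {m2}
  ✓ P
Trace ⟨ac⟩ through Q, begin at {n0}:
  after a @ step 1: {n1}
  after c @ step 2: ∅  — Q cannot continue

ac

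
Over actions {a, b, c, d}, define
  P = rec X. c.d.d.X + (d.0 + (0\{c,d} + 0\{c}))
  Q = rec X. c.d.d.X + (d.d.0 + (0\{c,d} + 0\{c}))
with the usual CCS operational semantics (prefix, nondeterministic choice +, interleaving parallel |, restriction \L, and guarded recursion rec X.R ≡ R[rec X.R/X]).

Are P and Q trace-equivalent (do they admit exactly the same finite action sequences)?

trace-distinct — witness ⟨dd⟩

Reachable graph of P (4 states):
  m0 = rec X. c.d.d.X + (d.0 + (0\{c,d} + 0\{c})) ⊢ -c-> m1, -d-> m2
  m1 = d.d.(rec X. c.d.d.X + (d.0 + (0\{c,d} + 0\{c}))) ⊢ -d-> m3
  m2 = 0 ⊢ (no moves)
  m3 = d.(rec X. c.d.d.X + (d.0 + (0\{c,d} + 0\{c}))) ⊢ -d-> m0
Reachable graph of Q (5 states):
  n0 = rec X. c.d.d.X + (d.d.0 + (0\{c,d} + 0\{c})) ⊢ -c-> n1, -d-> n2
  n1 = d.d.(rec X. c.d.d.X + (d.d.0 + (0\{c,d} + 0\{c}))) ⊢ -d-> n3
  n2 = d.0 ⊢ -d-> n4
  n3 = d.(rec X. c.d.d.X + (d.d.0 + (0\{c,d} + 0\{c}))) ⊢ -d-> n0
  n4 = 0 ⊢ (no moves)
Executing dd from Q (initial set {n0}):
  [1] d ⇒ {n2}
  [2] d ⇒ {n4}
  — Q admits the full trace.
Executing dd from P (initial set {m0}):
  [1] d ⇒ {m2}
  [2] d ⇒ no successor for P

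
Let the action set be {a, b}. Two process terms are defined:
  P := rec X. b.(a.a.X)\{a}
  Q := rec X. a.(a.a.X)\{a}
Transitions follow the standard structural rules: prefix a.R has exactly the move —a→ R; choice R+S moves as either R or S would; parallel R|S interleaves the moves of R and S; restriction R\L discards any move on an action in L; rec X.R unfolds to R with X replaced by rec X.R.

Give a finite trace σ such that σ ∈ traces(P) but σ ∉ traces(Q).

b

P's transition system — 2 states:
  m0 = rec X. b.(a.a.X)\{a} | ··b··> m1
  m1 = (a.a.(rec X. b.(a.a.X)\{a}))\{a} | (no moves)
Q's transition system — 2 states:
  n0 = rec X. a.(a.a.X)\{a} | ··a··> n1
  n1 = (a.a.(rec X. a.(a.a.X)\{a}))\{a} | (no moves)
Executing b from P (initial set {m0}):
  [1] b ⇒ {m1}
  P completes σ.
Executing b from Q (initial set {n0}):
  [1] b ⇒ no successor for Q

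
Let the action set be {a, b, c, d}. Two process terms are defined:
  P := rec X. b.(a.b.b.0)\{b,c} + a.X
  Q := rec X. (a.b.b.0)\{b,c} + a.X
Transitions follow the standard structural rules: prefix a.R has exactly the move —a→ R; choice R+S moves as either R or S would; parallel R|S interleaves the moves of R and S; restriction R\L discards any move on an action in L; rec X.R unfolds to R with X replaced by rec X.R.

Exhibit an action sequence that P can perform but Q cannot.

b

Reachable graph of P (3 states):
  p0 = rec X. b.(a.b.b.0)\{b,c} + a.X → -a-> p0, -b-> p1
  p1 = (a.b.b.0)\{b,c} → -a-> p2
  p2 = (b.b.0)\{b,c} → ·
Reachable graph of Q (2 states):
  q0 = rec X. (a.b.b.0)\{b,c} + a.X → -a-> q0, -a-> q1
  q1 = (b.b.0)\{b,c} → ·
Executing b from P (initial set {p0}):
  step 1 (b): {p1}
  P completes σ.
Executing b from Q (initial set {q0}):
  step 1 (b): ∅  — Q cannot continue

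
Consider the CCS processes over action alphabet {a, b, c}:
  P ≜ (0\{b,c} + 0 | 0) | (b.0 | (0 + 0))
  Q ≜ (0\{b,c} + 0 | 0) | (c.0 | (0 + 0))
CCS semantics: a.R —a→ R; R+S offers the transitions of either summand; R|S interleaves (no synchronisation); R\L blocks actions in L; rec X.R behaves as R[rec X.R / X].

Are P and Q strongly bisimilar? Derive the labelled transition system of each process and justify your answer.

NO

LTS(P): 2 reachable states
  u0 = (0\{b,c} + 0 | 0) | (b.0 | (0 + 0)) ⊢ =b=> u1
  u1 = (0\{b,c} + 0 | 0) | (0 | (0 + 0)) ⊢ ∅
LTS(Q): 2 reachable states
  v0 = (0\{b,c} + 0 | 0) | (c.0 | (0 + 0)) ⊢ =c=> v1
  v1 = (0\{b,c} + 0 | 0) | (0 | (0 + 0)) ⊢ ∅
Coarsest stable partition (strong bisimilarity classes):
  B0 = {u0}
  B1 = {u1, v1}
  B2 = {v0}
u0 ∈ B0, v0 ∈ B2 → different blocks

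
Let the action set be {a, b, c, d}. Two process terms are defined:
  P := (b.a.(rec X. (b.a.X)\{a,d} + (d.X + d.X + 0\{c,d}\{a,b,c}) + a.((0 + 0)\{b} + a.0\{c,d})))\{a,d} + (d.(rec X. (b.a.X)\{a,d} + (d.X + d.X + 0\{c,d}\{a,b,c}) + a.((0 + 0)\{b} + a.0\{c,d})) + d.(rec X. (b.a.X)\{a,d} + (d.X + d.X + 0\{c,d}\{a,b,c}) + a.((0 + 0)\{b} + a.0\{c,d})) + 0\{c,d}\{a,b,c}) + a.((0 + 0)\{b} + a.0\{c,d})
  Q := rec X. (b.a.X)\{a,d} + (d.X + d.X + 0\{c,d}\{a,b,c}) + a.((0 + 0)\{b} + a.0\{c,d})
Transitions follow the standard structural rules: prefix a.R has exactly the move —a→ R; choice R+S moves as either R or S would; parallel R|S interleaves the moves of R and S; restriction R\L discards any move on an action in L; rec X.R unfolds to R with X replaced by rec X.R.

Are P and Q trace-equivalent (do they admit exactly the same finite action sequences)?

LTS(P): 5 reachable states
  p0 = (b.a.(rec X. (b.a.X)\{a,d} + (d.X + d.X + 0\{c,d}\{a,b,c}) + a.((0 + 0)\{b} + a.0\{c,d})))\{a,d} + (d.(rec X. (b.a.X)\{a,d} + (d.X + d.X + 0\{c,d}\{a,b,c}) + a.((0 + 0)\{b} + a.0\{c,d})) + d.(rec X. (b.a.X)\{a,d} + (d.X + d.X + 0\{c,d}\{a,b,c}) + a.((0 + 0)\{b} + a.0\{c,d})) + 0\{c,d}\{a,b,c}) + a.((0 + 0)\{b} + a.0\{c,d}) | —a→ p1, —b→ p2, —d→ p3
  p1 = (0 + 0)\{b} + a.0\{c,d} | —a→ p4
  p2 = (a.(rec X. (b.a.X)\{a,d} + (d.X + d.X + 0\{c,d}\{a,b,c}) + a.((0 + 0)\{b} + a.0\{c,d})))\{a,d} | stopped
  p3 = rec X. (b.a.X)\{a,d} + (d.X + d.X + 0\{c,d}\{a,b,c}) + a.((0 + 0)\{b} + a.0\{c,d}) | —a→ p1, —b→ p2, —d→ p3
  p4 = 0\{c,d} | stopped
LTS(Q): 4 reachable states
  q0 = rec X. (b.a.X)\{a,d} + (d.X + d.X + 0\{c,d}\{a,b,c}) + a.((0 + 0)\{b} + a.0\{c,d}) | —a→ q1, —b→ q2, —d→ q0
  q1 = (0 + 0)\{b} + a.0\{c,d} | —a→ q3
  q2 = (a.(rec X. (b.a.X)\{a,d} + (d.X + d.X + 0\{c,d}\{a,b,c}) + a.((0 + 0)\{b} + a.0\{c,d})))\{a,d} | stopped
  q3 = 0\{c,d} | stopped
Partition-refinement fixed point:
  B0 = {p0, p3, q0}
  B1 = {p1, q1}
  B2 = {p2, p4, q2, q3}
p0 ∈ B0, q0 ∈ B0 → same block
Bisimilar ⇒ trace-equivalent.

traces(P) = traces(Q)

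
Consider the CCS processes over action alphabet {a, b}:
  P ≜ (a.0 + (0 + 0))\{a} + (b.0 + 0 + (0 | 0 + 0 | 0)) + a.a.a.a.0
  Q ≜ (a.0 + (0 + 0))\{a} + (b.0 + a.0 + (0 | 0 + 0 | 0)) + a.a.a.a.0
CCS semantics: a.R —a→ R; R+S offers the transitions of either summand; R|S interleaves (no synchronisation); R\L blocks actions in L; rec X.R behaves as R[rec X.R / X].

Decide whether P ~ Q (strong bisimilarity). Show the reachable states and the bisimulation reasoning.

P ≁ Q

LTS(P): 5 reachable states
  s0 = (a.0 + (0 + 0))\{a} + (b.0 + 0 + (0 | 0 + 0 | 0)) + a.a.a.a.0 :: —a→ s1, —b→ s2
  s1 = a.a.a.0 :: —a→ s3
  s2 = 0 :: (no moves)
  s3 = a.a.0 :: —a→ s4
  s4 = a.0 :: —a→ s2
LTS(Q): 5 reachable states
  t0 = (a.0 + (0 + 0))\{a} + (b.0 + a.0 + (0 | 0 + 0 | 0)) + a.a.a.a.0 :: —a→ t1, —a→ t2, —b→ t1
  t1 = 0 :: (no moves)
  t2 = a.a.a.0 :: —a→ t3
  t3 = a.a.0 :: —a→ t4
  t4 = a.0 :: —a→ t1
Bisimilarity quotient blocks:
  B0 = {s0}
  B1 = {s1, t2}
  B2 = {s3, t3}
  B3 = {s4, t4}
  B4 = {s2, t1}
  B5 = {t0}
s0 ∈ B0, t0 ∈ B5 → different blocks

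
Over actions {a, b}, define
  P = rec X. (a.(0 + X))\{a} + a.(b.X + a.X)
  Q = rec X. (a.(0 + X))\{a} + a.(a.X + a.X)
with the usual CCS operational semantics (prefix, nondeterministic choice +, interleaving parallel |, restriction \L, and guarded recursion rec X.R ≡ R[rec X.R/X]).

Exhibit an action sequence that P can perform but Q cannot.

LTS(P): 2 reachable states
  u0 = rec X. (a.(0 + X))\{a} + a.(b.X + a.X) has moves —a→ u1
  u1 = b.(rec X. (a.(0 + X))\{a} + a.(b.X + a.X)) + a.(rec X. (a.(0 + X))\{a} + a.(b.X + a.X)) has moves —a→ u0, —b→ u0
LTS(Q): 2 reachable states
  v0 = rec X. (a.(0 + X))\{a} + a.(a.X + a.X) has moves —a→ v1
  v1 = a.(rec X. (a.(0 + X))\{a} + a.(a.X + a.X)) + a.(rec X. (a.(0 + X))\{a} + a.(a.X + a.X)) has moves —a→ v0
Executing ab from P (initial set {u0}):
  [1] a ⇒ {u1}
  [2] b ⇒ {u0}
  ✓ P
Executing ab from Q (initial set {v0}):
  [1] a ⇒ {v1}
  [2] b ⇒ ∅  — Q cannot continue

ab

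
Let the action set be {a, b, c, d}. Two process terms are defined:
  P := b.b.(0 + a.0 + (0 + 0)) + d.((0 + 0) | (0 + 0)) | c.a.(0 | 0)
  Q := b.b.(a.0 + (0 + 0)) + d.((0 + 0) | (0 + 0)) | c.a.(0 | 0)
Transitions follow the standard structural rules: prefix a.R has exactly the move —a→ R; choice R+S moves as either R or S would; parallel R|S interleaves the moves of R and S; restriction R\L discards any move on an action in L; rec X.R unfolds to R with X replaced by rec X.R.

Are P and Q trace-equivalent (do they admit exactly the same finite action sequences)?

LTS(P): 9 reachable states
  m0 = b.b.(0 + a.0 + (0 + 0)) + d.((0 + 0) | (0 + 0)) | c.a.(0 | 0) | -b-> m1, -c-> m2, -d-> m3
  m1 = b.(0 + a.0 + (0 + 0)) | -b-> m4
  m2 = d.((0 + 0) | (0 + 0)) | a.(0 | 0) | -a-> m5, -d-> m6
  m3 = (0 + 0) | (0 + 0) | c.a.(0 | 0) | -c-> m6
  m4 = 0 + a.0 + (0 + 0) | -a-> m7
  m5 = d.((0 + 0) | (0 + 0)) | (0 | 0) | -d-> m8
  m6 = (0 + 0) | (0 + 0) | a.(0 | 0) | -a-> m8
  m7 = 0 | ∅
  m8 = (0 + 0) | (0 + 0) | (0 | 0) | ∅
LTS(Q): 9 reachable states
  n0 = b.b.(a.0 + (0 + 0)) + d.((0 + 0) | (0 + 0)) | c.a.(0 | 0) | -b-> n1, -c-> n2, -d-> n3
  n1 = b.(a.0 + (0 + 0)) | -b-> n4
  n2 = d.((0 + 0) | (0 + 0)) | a.(0 | 0) | -a-> n5, -d-> n6
  n3 = (0 + 0) | (0 + 0) | c.a.(0 | 0) | -c-> n6
  n4 = a.0 + (0 + 0) | -a-> n7
  n5 = d.((0 + 0) | (0 + 0)) | (0 | 0) | -d-> n8
  n6 = (0 + 0) | (0 + 0) | a.(0 | 0) | -a-> n8
  n7 = 0 | ∅
  n8 = (0 + 0) | (0 + 0) | (0 | 0) | ∅
Coarsest stable partition (strong bisimilarity classes):
  B0 = {m0, n0}
  B1 = {m3, n3}
  B2 = {m4, m6, n4, n6}
  B3 = {m7, m8, n7, n8}
  B4 = {m2, n2}
  B5 = {m5, n5}
  B6 = {m1, n1}
m0 ∈ B0, n0 ∈ B0 → same block
Bisimilar ⇒ trace-equivalent.

traces(P) = traces(Q)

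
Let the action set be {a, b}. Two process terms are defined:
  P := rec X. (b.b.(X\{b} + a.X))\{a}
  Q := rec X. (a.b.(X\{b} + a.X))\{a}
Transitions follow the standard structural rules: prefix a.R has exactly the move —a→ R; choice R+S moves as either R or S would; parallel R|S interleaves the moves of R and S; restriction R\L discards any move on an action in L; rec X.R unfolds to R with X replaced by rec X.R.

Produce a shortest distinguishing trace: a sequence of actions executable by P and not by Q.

b

P's transition system — 3 states:
  u0 = rec X. (b.b.(X\{b} + a.X))\{a} :: —b→ u1
  u1 = (b.((rec X. (b.b.(X\{b} + a.X))\{a})\{b} + a.(rec X. (b.b.(X\{b} + a.X))\{a})))\{a} :: —b→ u2
  u2 = ((rec X. (b.b.(X\{b} + a.X))\{a})\{b} + a.(rec X. (b.b.(X\{b} + a.X))\{a}))\{a} :: ·
Q's transition system — 1 states:
  v0 = rec X. (a.b.(X\{b} + a.X))\{a} :: ·
Trace ⟨b⟩ through P, begin at {u0}:
  [1] b ⇒ {u1}
  ✓ P
Trace ⟨b⟩ through Q, begin at {v0}:
  [1] b ⇒ ∅  — Q cannot continue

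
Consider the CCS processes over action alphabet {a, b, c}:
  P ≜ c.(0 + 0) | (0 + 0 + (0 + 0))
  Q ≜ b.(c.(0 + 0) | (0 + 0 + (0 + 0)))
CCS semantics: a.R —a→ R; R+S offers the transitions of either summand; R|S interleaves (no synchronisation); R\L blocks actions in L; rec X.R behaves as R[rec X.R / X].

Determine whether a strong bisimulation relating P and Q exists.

Reachable graph of P (2 states):
  m0 = c.(0 + 0) | (0 + 0 + (0 + 0)) :: =c=> m1
  m1 = (0 + 0) | (0 + 0 + (0 + 0)) :: deadlocked
Reachable graph of Q (3 states):
  n0 = b.(c.(0 + 0) | (0 + 0 + (0 + 0))) :: =b=> n1
  n1 = c.(0 + 0) | (0 + 0 + (0 + 0)) :: =c=> n2
  n2 = (0 + 0) | (0 + 0 + (0 + 0)) :: deadlocked
Bisimilarity quotient blocks:
  B0 = {m0, n1}
  B1 = {m1, n2}
  B2 = {n0}
m0 ∈ B0, n0 ∈ B2 → different blocks

NO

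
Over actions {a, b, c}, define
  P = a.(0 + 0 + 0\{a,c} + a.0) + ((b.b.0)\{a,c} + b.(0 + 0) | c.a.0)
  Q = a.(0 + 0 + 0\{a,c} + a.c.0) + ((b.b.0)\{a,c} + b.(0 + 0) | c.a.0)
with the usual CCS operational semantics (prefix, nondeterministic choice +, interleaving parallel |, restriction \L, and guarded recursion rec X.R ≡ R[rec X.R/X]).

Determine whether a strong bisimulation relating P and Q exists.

P's transition system — 10 states:
  m0 = a.(0 + 0 + 0\{a,c} + a.0) + ((b.b.0)\{a,c} + b.(0 + 0) | c.a.0) :: =a=> m1, =b=> m2, =b=> m3, =c=> m4
  m1 = 0 + 0 + 0\{a,c} + a.0 :: =a=> m5
  m2 = (0 + 0) | c.a.0 :: =c=> m6
  m3 = (b.0)\{a,c} :: =b=> m7
  m4 = b.(0 + 0) | a.0 :: =a=> m8, =b=> m6
  m5 = 0 :: ·
  m6 = (0 + 0) | a.0 :: =a=> m9
  m7 = 0\{a,c} :: ·
  m8 = b.(0 + 0) | 0 :: =b=> m9
  m9 = (0 + 0) | 0 :: ·
Q's transition system — 11 states:
  n0 = a.(0 + 0 + 0\{a,c} + a.c.0) + ((b.b.0)\{a,c} + b.(0 + 0) | c.a.0) :: =a=> n1, =b=> n2, =b=> n3, =c=> n4
  n1 = 0 + 0 + 0\{a,c} + a.c.0 :: =a=> n5
  n2 = (0 + 0) | c.a.0 :: =c=> n6
  n3 = (b.0)\{a,c} :: =b=> n7
  n4 = b.(0 + 0) | a.0 :: =a=> n8, =b=> n6
  n5 = c.0 :: =c=> n9
  n6 = (0 + 0) | a.0 :: =a=> n10
  n7 = 0\{a,c} :: ·
  n8 = b.(0 + 0) | 0 :: =b=> n10
  n9 = 0 :: ·
  n10 = (0 + 0) | 0 :: ·
Coarsest stable partition (strong bisimilarity classes):
  B0 = {m0}
  B1 = {m1, m6, n6}
  B2 = {m5, m7, m9, n10, n7, n9}
  B3 = {m4, n4}
  B4 = {m3, m8, n3, n8}
  B5 = {m2, n2}
  B6 = {n0}
  B7 = {n1}
  B8 = {n5}
m0 ∈ B0, n0 ∈ B6 → different blocks

P ≁ Q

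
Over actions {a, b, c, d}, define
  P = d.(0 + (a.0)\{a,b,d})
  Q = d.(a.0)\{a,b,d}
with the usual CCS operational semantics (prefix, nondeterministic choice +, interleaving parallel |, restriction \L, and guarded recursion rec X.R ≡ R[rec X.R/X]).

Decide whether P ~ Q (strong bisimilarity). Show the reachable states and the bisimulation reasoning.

Reachable graph of P (2 states):
  s0 = d.(0 + (a.0)\{a,b,d}) has moves -d-> s1
  s1 = 0 + (a.0)\{a,b,d} has moves ∅
Reachable graph of Q (2 states):
  t0 = d.(a.0)\{a,b,d} has moves -d-> t1
  t1 = (a.0)\{a,b,d} has moves ∅
Bisimilarity quotient blocks:
  B0 = {s0, t0}
  B1 = {s1, t1}
s0 ∈ B0, t0 ∈ B0 → same block

YES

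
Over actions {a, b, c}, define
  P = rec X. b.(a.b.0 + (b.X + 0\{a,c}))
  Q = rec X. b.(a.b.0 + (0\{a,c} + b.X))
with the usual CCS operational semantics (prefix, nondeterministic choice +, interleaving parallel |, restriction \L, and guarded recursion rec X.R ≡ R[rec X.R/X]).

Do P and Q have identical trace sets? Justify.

P's transition system — 4 states:
  m0 = rec X. b.(a.b.0 + (b.X + 0\{a,c})) has moves =b=> m1
  m1 = a.b.0 + (b.(rec X. b.(a.b.0 + (b.X + 0\{a,c}))) + 0\{a,c}) has moves =a=> m2, =b=> m0
  m2 = b.0 has moves =b=> m3
  m3 = 0 has moves ·
Q's transition system — 4 states:
  n0 = rec X. b.(a.b.0 + (0\{a,c} + b.X)) has moves =b=> n1
  n1 = a.b.0 + (0\{a,c} + b.(rec X. b.(a.b.0 + (0\{a,c} + b.X)))) has moves =a=> n2, =b=> n0
  n2 = b.0 has moves =b=> n3
  n3 = 0 has moves ·
Partition-refinement fixed point:
  B0 = {m0, n0}
  B1 = {m1, n1}
  B2 = {m2, n2}
  B3 = {m3, n3}
m0 ∈ B0, n0 ∈ B0 → same block
Bisimilar ⇒ trace-equivalent.

YES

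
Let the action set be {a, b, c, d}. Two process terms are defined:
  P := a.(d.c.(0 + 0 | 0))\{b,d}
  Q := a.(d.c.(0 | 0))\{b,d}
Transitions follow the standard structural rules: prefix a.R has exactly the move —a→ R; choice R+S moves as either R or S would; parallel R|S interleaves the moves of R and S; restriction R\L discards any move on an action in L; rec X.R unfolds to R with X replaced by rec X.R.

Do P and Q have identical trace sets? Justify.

traces(P) = traces(Q)

LTS(P): 2 reachable states
  m0 = a.(d.c.(0 + 0 | 0))\{b,d} ⊢ =a=> m1
  m1 = (d.c.(0 + 0 | 0))\{b,d} ⊢ stopped
LTS(Q): 2 reachable states
  n0 = a.(d.c.(0 | 0))\{b,d} ⊢ =a=> n1
  n1 = (d.c.(0 | 0))\{b,d} ⊢ stopped
Bisimilarity quotient blocks:
  B0 = {m0, n0}
  B1 = {m1, n1}
m0 ∈ B0, n0 ∈ B0 → same block
Bisimilar ⇒ trace-equivalent.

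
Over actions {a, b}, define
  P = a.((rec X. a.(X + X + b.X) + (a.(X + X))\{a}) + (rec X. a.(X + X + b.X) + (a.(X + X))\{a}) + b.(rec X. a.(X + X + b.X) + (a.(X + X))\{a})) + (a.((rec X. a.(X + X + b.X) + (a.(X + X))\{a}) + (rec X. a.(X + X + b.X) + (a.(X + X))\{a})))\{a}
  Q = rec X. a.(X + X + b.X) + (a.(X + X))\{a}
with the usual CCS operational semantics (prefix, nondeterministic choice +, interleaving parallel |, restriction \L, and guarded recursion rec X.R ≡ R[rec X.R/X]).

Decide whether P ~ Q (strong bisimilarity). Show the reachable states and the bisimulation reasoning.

P ~ Q

LTS(P): 3 reachable states
  u0 = a.((rec X. a.(X + X + b.X) + (a.(X + X))\{a}) + (rec X. a.(X + X + b.X) + (a.(X + X))\{a}) + b.(rec X. a.(X + X + b.X) + (a.(X + X))\{a})) + (a.((rec X. a.(X + X + b.X) + (a.(X + X))\{a}) + (rec X. a.(X + X + b.X) + (a.(X + X))\{a})))\{a} ⊢ =a=> u1
  u1 = (rec X. a.(X + X + b.X) + (a.(X + X))\{a}) + (rec X. a.(X + X + b.X) + (a.(X + X))\{a}) + b.(rec X. a.(X + X + b.X) + (a.(X + X))\{a}) ⊢ =a=> u1, =b=> u2
  u2 = rec X. a.(X + X + b.X) + (a.(X + X))\{a} ⊢ =a=> u1
LTS(Q): 2 reachable states
  v0 = rec X. a.(X + X + b.X) + (a.(X + X))\{a} ⊢ =a=> v1
  v1 = (rec X. a.(X + X + b.X) + (a.(X + X))\{a}) + (rec X. a.(X + X + b.X) + (a.(X + X))\{a}) + b.(rec X. a.(X + X + b.X) + (a.(X + X))\{a}) ⊢ =a=> v1, =b=> v0
Partition-refinement fixed point:
  B0 = {u0, u2, v0}
  B1 = {u1, v1}
u0 ∈ B0, v0 ∈ B0 → same block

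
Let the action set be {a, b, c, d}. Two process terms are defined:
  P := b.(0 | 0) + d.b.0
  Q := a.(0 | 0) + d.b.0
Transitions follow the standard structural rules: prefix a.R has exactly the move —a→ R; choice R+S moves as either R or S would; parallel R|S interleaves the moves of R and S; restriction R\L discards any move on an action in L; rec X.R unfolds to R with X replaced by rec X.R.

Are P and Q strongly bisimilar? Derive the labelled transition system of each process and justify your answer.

NO

P's transition system — 4 states:
  s0 = b.(0 | 0) + d.b.0 ⊢ --b--▸ s1, --d--▸ s2
  s1 = 0 | 0 ⊢ ·
  s2 = b.0 ⊢ --b--▸ s3
  s3 = 0 ⊢ ·
Q's transition system — 4 states:
  t0 = a.(0 | 0) + d.b.0 ⊢ --a--▸ t1, --d--▸ t2
  t1 = 0 | 0 ⊢ ·
  t2 = b.0 ⊢ --b--▸ t3
  t3 = 0 ⊢ ·
Coarsest stable partition (strong bisimilarity classes):
  B0 = {s0}
  B1 = {s2, t2}
  B2 = {s1, s3, t1, t3}
  B3 = {t0}
s0 ∈ B0, t0 ∈ B3 → different blocks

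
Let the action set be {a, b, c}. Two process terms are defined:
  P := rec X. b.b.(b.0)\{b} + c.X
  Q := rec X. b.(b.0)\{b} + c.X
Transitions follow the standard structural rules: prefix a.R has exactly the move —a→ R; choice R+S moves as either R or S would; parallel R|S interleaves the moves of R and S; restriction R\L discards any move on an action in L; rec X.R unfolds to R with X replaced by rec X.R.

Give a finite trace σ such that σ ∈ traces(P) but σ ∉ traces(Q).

Reachable graph of P (3 states):
  u0 = rec X. b.b.(b.0)\{b} + c.X → =b=> u1, =c=> u0
  u1 = b.(b.0)\{b} → =b=> u2
  u2 = (b.0)\{b} → deadlocked
Reachable graph of Q (2 states):
  v0 = rec X. b.(b.0)\{b} + c.X → =b=> v1, =c=> v0
  v1 = (b.0)\{b} → deadlocked
Run σ = ⟨bb⟩ on P: start {u0}
  step 1 (b): {u1}
  step 2 (b): {u2}
  P completes σ.
Run σ = ⟨bb⟩ on Q: start {v0}
  step 1 (b): {v1}
  step 2 (b): ∅ (Q stuck)

bb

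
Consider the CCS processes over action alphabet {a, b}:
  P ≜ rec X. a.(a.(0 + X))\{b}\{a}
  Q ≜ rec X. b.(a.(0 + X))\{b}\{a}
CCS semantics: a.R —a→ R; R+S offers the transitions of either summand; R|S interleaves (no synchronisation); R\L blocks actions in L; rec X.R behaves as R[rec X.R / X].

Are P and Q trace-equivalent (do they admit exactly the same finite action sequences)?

trace-distinct — witness ⟨a⟩

P's transition system — 2 states:
  m0 = rec X. a.(a.(0 + X))\{b}\{a} :: ··a··> m1
  m1 = (a.(0 + (rec X. a.(a.(0 + X))\{b}\{a})))\{b}\{a} :: deadlocked
Q's transition system — 2 states:
  n0 = rec X. b.(a.(0 + X))\{b}\{a} :: ··b··> n1
  n1 = (a.(0 + (rec X. b.(a.(0 + X))\{b}\{a})))\{b}\{a} :: deadlocked
Run σ = ⟨a⟩ on P: start {m0}
  [1] a ⇒ {m1}
  ✓ P
Run σ = ⟨a⟩ on Q: start {n0}
  [1] a ⇒ ∅  — Q cannot continue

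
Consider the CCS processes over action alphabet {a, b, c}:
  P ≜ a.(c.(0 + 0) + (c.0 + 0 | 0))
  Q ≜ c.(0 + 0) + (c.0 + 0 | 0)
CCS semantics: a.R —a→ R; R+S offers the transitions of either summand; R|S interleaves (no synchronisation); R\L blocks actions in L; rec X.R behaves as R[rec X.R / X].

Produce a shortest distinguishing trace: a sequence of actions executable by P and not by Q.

LTS(P): 4 reachable states
  u0 = a.(c.(0 + 0) + (c.0 + 0 | 0)) ⊢ ··a··> u1
  u1 = c.(0 + 0) + (c.0 + 0 | 0) ⊢ ··c··> u2, ··c··> u3
  u2 = 0 ⊢ deadlocked
  u3 = 0 + 0 ⊢ deadlocked
LTS(Q): 3 reachable states
  v0 = c.(0 + 0) + (c.0 + 0 | 0) ⊢ ··c··> v1, ··c··> v2
  v1 = 0 ⊢ deadlocked
  v2 = 0 + 0 ⊢ deadlocked
Trace ⟨a⟩ through P, begin at {u0}:
  [1] a ⇒ {u1}
  P completes σ.
Trace ⟨a⟩ through Q, begin at {v0}:
  [1] a ⇒ ∅  — Q cannot continue

a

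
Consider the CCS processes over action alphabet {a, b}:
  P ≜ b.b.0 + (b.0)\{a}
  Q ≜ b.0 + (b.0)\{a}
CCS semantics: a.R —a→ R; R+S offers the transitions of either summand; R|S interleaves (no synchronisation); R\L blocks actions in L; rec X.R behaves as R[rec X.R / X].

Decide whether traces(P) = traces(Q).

trace-distinct — witness ⟨bb⟩

P's transition system — 4 states:
  p0 = b.b.0 + (b.0)\{a} → =b=> p1, =b=> p2
  p1 = 0\{a} → ∅
  p2 = b.0 → =b=> p3
  p3 = 0 → ∅
Q's transition system — 3 states:
  q0 = b.0 + (b.0)\{a} → =b=> q1, =b=> q2
  q1 = 0 → ∅
  q2 = 0\{a} → ∅
Run σ = ⟨bb⟩ on P: start {p0}
  [1] b ⇒ {p1, p2}
  [2] b ⇒ {p3}
  ✓ P
Run σ = ⟨bb⟩ on Q: start {q0}
  [1] b ⇒ {q1, q2}
  [2] b ⇒ no successor for Q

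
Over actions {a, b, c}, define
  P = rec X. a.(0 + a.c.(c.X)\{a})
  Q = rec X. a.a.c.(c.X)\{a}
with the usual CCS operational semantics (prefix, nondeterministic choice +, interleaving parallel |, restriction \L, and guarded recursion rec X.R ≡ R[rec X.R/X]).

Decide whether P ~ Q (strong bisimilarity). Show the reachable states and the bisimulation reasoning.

P's transition system — 5 states:
  m0 = rec X. a.(0 + a.c.(c.X)\{a}) → --a--▸ m1
  m1 = 0 + a.c.(c.(rec X. a.(0 + a.c.(c.X)\{a})))\{a} → --a--▸ m2
  m2 = c.(c.(rec X. a.(0 + a.c.(c.X)\{a})))\{a} → --c--▸ m3
  m3 = (c.(rec X. a.(0 + a.c.(c.X)\{a})))\{a} → --c--▸ m4
  m4 = (rec X. a.(0 + a.c.(c.X)\{a}))\{a} → deadlocked
Q's transition system — 5 states:
  n0 = rec X. a.a.c.(c.X)\{a} → --a--▸ n1
  n1 = a.c.(c.(rec X. a.a.c.(c.X)\{a}))\{a} → --a--▸ n2
  n2 = c.(c.(rec X. a.a.c.(c.X)\{a}))\{a} → --c--▸ n3
  n3 = (c.(rec X. a.a.c.(c.X)\{a}))\{a} → --c--▸ n4
  n4 = (rec X. a.a.c.(c.X)\{a})\{a} → deadlocked
Bisimilarity quotient blocks:
  B0 = {m0, n0}
  B1 = {m1, n1}
  B2 = {m2, n2}
  B3 = {m3, n3}
  B4 = {m4, n4}
m0 ∈ B0, n0 ∈ B0 → same block

P ~ Q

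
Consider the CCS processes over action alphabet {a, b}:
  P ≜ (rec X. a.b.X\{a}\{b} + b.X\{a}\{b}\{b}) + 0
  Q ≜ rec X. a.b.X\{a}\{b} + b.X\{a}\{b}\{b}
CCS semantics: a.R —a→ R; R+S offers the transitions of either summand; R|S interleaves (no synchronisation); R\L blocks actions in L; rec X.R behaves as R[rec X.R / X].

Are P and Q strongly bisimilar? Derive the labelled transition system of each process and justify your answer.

P's transition system — 4 states:
  u0 = (rec X. a.b.X\{a}\{b} + b.X\{a}\{b}\{b}) + 0 | —a→ u1, —b→ u2
  u1 = b.(rec X. a.b.X\{a}\{b} + b.X\{a}\{b}\{b})\{a}\{b} | —b→ u3
  u2 = (rec X. a.b.X\{a}\{b} + b.X\{a}\{b}\{b})\{a}\{b}\{b} | ∅
  u3 = (rec X. a.b.X\{a}\{b} + b.X\{a}\{b}\{b})\{a}\{b} | ∅
Q's transition system — 4 states:
  v0 = rec X. a.b.X\{a}\{b} + b.X\{a}\{b}\{b} | —a→ v1, —b→ v2
  v1 = b.(rec X. a.b.X\{a}\{b} + b.X\{a}\{b}\{b})\{a}\{b} | —b→ v3
  v2 = (rec X. a.b.X\{a}\{b} + b.X\{a}\{b}\{b})\{a}\{b}\{b} | ∅
  v3 = (rec X. a.b.X\{a}\{b} + b.X\{a}\{b}\{b})\{a}\{b} | ∅
Partition-refinement fixed point:
  B0 = {u0, v0}
  B1 = {u2, u3, v2, v3}
  B2 = {u1, v1}
u0 ∈ B0, v0 ∈ B0 → same block

YES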